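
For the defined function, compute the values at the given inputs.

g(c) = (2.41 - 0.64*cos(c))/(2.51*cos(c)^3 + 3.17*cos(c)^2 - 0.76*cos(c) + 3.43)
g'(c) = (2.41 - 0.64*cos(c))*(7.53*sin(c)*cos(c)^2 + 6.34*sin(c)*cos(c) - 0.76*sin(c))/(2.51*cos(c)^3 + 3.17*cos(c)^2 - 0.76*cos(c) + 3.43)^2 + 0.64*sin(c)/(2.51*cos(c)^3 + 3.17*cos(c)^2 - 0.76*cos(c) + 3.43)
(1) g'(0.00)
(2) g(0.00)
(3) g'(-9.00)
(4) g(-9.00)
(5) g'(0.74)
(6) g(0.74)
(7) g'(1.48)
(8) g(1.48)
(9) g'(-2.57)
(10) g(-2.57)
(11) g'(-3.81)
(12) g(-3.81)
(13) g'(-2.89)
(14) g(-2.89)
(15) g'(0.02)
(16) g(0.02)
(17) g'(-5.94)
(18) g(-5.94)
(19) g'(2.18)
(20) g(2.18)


(1) = 0.00
(2) = 0.21
(3) = -0.04
(4) = 0.62
(5) = 0.41
(6) = 0.35
(7) = 0.16
(8) = 0.69
(9) = -0.02
(10) = 0.61
(11) = -0.00
(12) = 0.61
(13) = -0.04
(14) = 0.62
(15) = 0.01
(16) = 0.21
(17) = 0.15
(18) = 0.24
(19) = -0.10
(20) = 0.63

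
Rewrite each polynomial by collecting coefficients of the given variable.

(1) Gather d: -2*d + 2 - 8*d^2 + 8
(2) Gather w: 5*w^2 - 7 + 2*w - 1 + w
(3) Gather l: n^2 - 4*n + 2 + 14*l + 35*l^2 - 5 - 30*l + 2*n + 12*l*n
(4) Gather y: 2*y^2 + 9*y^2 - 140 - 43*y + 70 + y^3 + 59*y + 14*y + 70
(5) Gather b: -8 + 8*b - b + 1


(1) = -8*d^2 - 2*d + 10
(2) = 5*w^2 + 3*w - 8
(3) = 35*l^2 + l*(12*n - 16) + n^2 - 2*n - 3
(4) = y^3 + 11*y^2 + 30*y
(5) = 7*b - 7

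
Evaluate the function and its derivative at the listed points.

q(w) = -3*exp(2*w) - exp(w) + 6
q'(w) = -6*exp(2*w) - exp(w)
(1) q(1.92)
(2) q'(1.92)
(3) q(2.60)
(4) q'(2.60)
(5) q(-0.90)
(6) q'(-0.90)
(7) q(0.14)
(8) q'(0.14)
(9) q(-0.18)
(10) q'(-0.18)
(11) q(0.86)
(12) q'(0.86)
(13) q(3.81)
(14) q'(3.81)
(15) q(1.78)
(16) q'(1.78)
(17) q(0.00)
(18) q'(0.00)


(1) = -140.40
(2) = -285.97
(3) = -551.28
(4) = -1101.10
(5) = 5.10
(6) = -1.40
(7) = 0.88
(8) = -9.09
(9) = 3.07
(10) = -5.02
(11) = -13.12
(12) = -35.87
(13) = -6154.84
(14) = -12276.52
(15) = -105.42
(16) = -216.91
(17) = 2.00
(18) = -7.00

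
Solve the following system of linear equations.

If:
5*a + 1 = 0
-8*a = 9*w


Then:
a = -1/5
w = 8/45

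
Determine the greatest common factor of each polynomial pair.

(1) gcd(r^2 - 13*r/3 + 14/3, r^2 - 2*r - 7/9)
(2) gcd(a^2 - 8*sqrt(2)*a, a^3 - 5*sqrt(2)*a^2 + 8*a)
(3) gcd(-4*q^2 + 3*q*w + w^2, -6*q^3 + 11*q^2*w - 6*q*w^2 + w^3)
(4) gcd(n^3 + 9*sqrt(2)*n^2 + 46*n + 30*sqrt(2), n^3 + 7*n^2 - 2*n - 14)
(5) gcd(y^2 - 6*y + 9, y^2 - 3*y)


(1) = r - 7/3
(2) = a
(3) = gcd((-q + w)*(4*q + w), (-3*q + w)*(-2*q + w)*(-q + w)) = q - w
(4) = gcd((n + sqrt(2))*(n + 3*sqrt(2))*(n + 5*sqrt(2)), (n + 7)*(n - sqrt(2))*(n + sqrt(2))) = n + sqrt(2)
(5) = gcd((y - 3)^2, y*(y - 3)) = y - 3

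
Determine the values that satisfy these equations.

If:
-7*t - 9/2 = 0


Then:
t = -9/14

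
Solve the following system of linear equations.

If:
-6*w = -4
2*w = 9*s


Then:
s = 4/27
w = 2/3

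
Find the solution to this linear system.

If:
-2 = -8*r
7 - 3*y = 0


Then:
r = 1/4
y = 7/3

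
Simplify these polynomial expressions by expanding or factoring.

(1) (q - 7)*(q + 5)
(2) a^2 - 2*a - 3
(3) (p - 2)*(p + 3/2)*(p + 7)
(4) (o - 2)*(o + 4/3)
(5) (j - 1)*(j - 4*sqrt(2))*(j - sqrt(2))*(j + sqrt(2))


(1) = q^2 - 2*q - 35
(2) = (a - 3)*(a + 1)
(3) = p^3 + 13*p^2/2 - 13*p/2 - 21
(4) = o^2 - 2*o/3 - 8/3
(5) = j^4 - 4*sqrt(2)*j^3 - j^3 - 2*j^2 + 4*sqrt(2)*j^2 + 2*j + 8*sqrt(2)*j - 8*sqrt(2)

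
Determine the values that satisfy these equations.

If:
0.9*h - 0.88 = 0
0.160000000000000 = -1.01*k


Then:
h = 0.98
k = -0.16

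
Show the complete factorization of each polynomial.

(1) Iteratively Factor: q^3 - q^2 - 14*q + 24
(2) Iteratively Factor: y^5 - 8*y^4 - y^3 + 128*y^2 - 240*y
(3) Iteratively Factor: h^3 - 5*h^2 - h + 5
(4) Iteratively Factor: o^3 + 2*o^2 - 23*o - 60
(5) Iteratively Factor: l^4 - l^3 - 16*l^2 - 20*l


(1) = (q - 2)*(q^2 + q - 12) = (q - 2)*(q + 4)*(q - 3)
(2) = (y - 4)*(y^4 - 4*y^3 - 17*y^2 + 60*y) = (y - 5)*(y - 4)*(y^3 + y^2 - 12*y) = (y - 5)*(y - 4)*(y - 3)*(y^2 + 4*y) = y*(y - 5)*(y - 4)*(y - 3)*(y + 4)
(3) = (h - 1)*(h^2 - 4*h - 5) = (h - 1)*(h + 1)*(h - 5)
(4) = (o + 3)*(o^2 - o - 20) = (o - 5)*(o + 3)*(o + 4)
(5) = (l - 5)*(l^3 + 4*l^2 + 4*l) = l*(l - 5)*(l^2 + 4*l + 4) = l*(l - 5)*(l + 2)*(l + 2)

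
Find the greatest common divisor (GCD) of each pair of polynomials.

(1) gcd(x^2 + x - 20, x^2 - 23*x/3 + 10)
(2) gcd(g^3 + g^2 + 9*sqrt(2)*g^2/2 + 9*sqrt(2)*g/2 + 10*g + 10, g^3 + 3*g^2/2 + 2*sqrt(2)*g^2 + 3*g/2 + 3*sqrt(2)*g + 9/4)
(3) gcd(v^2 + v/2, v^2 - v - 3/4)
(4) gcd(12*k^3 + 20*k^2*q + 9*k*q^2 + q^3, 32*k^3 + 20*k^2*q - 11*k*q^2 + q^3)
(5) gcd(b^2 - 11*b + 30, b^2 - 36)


(1) = 1
(2) = gcd((g + 1)*(g + 2*sqrt(2))*(g + 5*sqrt(2)/2), (g + 3/2)*(g + sqrt(2)/2)*(g + 3*sqrt(2)/2)) = 1
(3) = gcd(v*(v + 1/2), (v - 3/2)*(v + 1/2)) = v + 1/2
(4) = gcd((k + q)*(2*k + q)*(6*k + q), (-8*k + q)*(-4*k + q)*(k + q)) = k + q
(5) = gcd((b - 6)*(b - 5), (b - 6)*(b + 6)) = b - 6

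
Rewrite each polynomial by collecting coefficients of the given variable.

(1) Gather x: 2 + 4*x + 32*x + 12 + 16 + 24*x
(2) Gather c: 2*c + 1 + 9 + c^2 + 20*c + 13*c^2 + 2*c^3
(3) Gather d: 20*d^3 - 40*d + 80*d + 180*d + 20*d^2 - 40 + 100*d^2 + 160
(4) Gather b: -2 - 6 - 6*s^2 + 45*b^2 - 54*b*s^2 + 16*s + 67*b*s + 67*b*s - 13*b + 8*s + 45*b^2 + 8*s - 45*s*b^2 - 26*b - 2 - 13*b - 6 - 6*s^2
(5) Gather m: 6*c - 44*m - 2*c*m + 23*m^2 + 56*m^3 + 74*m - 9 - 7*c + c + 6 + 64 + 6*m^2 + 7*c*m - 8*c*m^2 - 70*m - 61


(1) = 60*x + 30
(2) = 2*c^3 + 14*c^2 + 22*c + 10
(3) = 20*d^3 + 120*d^2 + 220*d + 120
(4) = b^2*(90 - 45*s) + b*(-54*s^2 + 134*s - 52) - 12*s^2 + 32*s - 16
(5) = 56*m^3 + m^2*(29 - 8*c) + m*(5*c - 40)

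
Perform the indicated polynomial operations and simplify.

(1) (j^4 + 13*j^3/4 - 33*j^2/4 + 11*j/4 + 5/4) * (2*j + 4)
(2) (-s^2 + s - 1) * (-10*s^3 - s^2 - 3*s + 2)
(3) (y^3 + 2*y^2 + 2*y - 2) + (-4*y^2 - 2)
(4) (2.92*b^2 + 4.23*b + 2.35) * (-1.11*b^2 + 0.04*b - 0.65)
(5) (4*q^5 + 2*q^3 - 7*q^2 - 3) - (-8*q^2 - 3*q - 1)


(1) = 2*j^5 + 21*j^4/2 - 7*j^3/2 - 55*j^2/2 + 27*j/2 + 5
(2) = 10*s^5 - 9*s^4 + 12*s^3 - 4*s^2 + 5*s - 2
(3) = y^3 - 2*y^2 + 2*y - 4
(4) = -3.2412*b^4 - 4.5785*b^3 - 4.3373*b^2 - 2.6555*b - 1.5275
(5) = 4*q^5 + 2*q^3 + q^2 + 3*q - 2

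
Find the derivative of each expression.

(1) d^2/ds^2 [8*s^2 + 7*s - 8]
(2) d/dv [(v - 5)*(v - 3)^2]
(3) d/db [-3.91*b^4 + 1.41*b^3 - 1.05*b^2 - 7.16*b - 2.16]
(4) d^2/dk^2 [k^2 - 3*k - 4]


(1) = 16
(2) = (v - 3)*(3*v - 13)
(3) = -15.64*b^3 + 4.23*b^2 - 2.1*b - 7.16
(4) = 2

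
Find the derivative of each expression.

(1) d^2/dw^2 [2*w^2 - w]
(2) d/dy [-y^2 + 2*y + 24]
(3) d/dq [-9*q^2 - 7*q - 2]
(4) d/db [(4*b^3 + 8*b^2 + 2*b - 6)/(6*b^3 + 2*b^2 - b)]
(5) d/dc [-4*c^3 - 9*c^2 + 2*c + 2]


(1) = 4
(2) = 2 - 2*y
(3) = -18*q - 7
(4) = 2*(-20*b^4 - 16*b^3 + 48*b^2 + 12*b - 3)/(b^2*(36*b^4 + 24*b^3 - 8*b^2 - 4*b + 1))
(5) = -12*c^2 - 18*c + 2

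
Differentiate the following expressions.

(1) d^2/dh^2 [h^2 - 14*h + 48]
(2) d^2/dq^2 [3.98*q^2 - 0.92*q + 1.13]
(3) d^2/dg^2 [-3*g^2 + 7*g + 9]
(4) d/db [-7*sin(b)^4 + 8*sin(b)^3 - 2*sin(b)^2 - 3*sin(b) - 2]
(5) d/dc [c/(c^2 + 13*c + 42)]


(1) = 2
(2) = 7.96000000000000
(3) = -6
(4) = (-28*sin(b)^3 + 24*sin(b)^2 - 4*sin(b) - 3)*cos(b)
(5) = (42 - c^2)/(c^4 + 26*c^3 + 253*c^2 + 1092*c + 1764)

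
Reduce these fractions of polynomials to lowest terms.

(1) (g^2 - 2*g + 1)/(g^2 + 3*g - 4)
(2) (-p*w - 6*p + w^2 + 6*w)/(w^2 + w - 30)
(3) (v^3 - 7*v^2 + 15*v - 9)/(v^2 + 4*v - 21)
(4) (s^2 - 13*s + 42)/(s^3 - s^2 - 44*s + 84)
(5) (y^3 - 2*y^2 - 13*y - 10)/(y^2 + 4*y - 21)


(1) = (g - 1)/(g + 4)
(2) = (-p + w)/(w - 5)
(3) = (v^2 - 4*v + 3)/(v + 7)
(4) = (s - 7)/(s^2 + 5*s - 14)
(5) = (y^3 - 2*y^2 - 13*y - 10)/(y^2 + 4*y - 21)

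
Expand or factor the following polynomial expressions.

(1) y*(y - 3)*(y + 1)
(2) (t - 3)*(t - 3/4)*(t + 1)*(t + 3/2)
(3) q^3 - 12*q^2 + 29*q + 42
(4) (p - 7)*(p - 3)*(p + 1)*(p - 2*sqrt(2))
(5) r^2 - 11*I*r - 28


(1) = y^3 - 2*y^2 - 3*y
(2) = t^4 - 5*t^3/4 - 45*t^2/8 + 27/8
(3) = (q - 7)*(q - 6)*(q + 1)
(4) = p^4 - 9*p^3 - 2*sqrt(2)*p^3 + 11*p^2 + 18*sqrt(2)*p^2 - 22*sqrt(2)*p + 21*p - 42*sqrt(2)
(5) = (r - 7*I)*(r - 4*I)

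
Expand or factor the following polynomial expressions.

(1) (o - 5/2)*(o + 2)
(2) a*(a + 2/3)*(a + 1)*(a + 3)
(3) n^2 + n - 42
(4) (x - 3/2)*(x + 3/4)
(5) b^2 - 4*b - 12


(1) = o^2 - o/2 - 5
(2) = a^4 + 14*a^3/3 + 17*a^2/3 + 2*a
(3) = (n - 6)*(n + 7)
(4) = x^2 - 3*x/4 - 9/8
(5) = (b - 6)*(b + 2)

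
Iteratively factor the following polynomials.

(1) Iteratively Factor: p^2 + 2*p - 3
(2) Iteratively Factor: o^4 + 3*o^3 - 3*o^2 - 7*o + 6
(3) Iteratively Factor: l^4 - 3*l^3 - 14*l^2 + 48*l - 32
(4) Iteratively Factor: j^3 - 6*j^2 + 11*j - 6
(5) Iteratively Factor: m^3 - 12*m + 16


(1) = (p + 3)*(p - 1)
(2) = (o - 1)*(o^3 + 4*o^2 + o - 6) = (o - 1)^2*(o^2 + 5*o + 6) = (o - 1)^2*(o + 3)*(o + 2)
(3) = (l - 4)*(l^3 + l^2 - 10*l + 8) = (l - 4)*(l + 4)*(l^2 - 3*l + 2) = (l - 4)*(l - 2)*(l + 4)*(l - 1)
(4) = (j - 2)*(j^2 - 4*j + 3) = (j - 3)*(j - 2)*(j - 1)
(5) = (m - 2)*(m^2 + 2*m - 8) = (m - 2)^2*(m + 4)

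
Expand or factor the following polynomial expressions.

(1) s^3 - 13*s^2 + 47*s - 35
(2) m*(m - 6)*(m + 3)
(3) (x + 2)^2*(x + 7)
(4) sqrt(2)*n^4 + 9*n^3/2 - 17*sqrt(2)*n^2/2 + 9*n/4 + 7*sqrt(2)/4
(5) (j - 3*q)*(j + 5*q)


(1) = (s - 7)*(s - 5)*(s - 1)
(2) = m^3 - 3*m^2 - 18*m
(3) = x^3 + 11*x^2 + 32*x + 28
(4) = (n - sqrt(2))*(n - sqrt(2)/2)*(n + 7*sqrt(2)/2)*(sqrt(2)*n + 1/2)
(5) = j^2 + 2*j*q - 15*q^2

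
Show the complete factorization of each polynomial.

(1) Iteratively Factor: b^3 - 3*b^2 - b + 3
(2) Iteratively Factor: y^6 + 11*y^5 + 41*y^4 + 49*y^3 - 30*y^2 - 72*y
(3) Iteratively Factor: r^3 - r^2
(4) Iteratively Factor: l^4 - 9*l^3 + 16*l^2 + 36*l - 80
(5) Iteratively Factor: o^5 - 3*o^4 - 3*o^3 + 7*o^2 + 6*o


(1) = (b + 1)*(b^2 - 4*b + 3) = (b - 3)*(b + 1)*(b - 1)
(2) = (y + 4)*(y^5 + 7*y^4 + 13*y^3 - 3*y^2 - 18*y) = (y + 3)*(y + 4)*(y^4 + 4*y^3 + y^2 - 6*y) = (y + 3)^2*(y + 4)*(y^3 + y^2 - 2*y) = y*(y + 3)^2*(y + 4)*(y^2 + y - 2) = y*(y + 2)*(y + 3)^2*(y + 4)*(y - 1)
(3) = (r - 1)*(r^2) = r*(r - 1)*(r)
(4) = (l - 4)*(l^3 - 5*l^2 - 4*l + 20) = (l - 4)*(l - 2)*(l^2 - 3*l - 10) = (l - 4)*(l - 2)*(l + 2)*(l - 5)
(5) = (o - 3)*(o^4 - 3*o^2 - 2*o) = (o - 3)*(o + 1)*(o^3 - o^2 - 2*o) = (o - 3)*(o + 1)^2*(o^2 - 2*o) = (o - 3)*(o - 2)*(o + 1)^2*(o)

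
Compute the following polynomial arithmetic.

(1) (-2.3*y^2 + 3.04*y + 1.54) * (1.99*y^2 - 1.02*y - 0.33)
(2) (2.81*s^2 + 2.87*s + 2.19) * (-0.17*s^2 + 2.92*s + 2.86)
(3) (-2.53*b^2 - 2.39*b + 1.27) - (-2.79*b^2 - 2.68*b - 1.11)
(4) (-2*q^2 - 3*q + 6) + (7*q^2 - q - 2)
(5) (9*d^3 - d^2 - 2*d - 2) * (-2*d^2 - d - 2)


(1) = -4.577*y^4 + 8.3956*y^3 + 0.7228*y^2 - 2.574*y - 0.5082
(2) = -0.4777*s^4 + 7.7173*s^3 + 16.0447*s^2 + 14.603*s + 6.2634
(3) = 0.26*b^2 + 0.29*b + 2.38
(4) = 5*q^2 - 4*q + 4
(5) = -18*d^5 - 7*d^4 - 13*d^3 + 8*d^2 + 6*d + 4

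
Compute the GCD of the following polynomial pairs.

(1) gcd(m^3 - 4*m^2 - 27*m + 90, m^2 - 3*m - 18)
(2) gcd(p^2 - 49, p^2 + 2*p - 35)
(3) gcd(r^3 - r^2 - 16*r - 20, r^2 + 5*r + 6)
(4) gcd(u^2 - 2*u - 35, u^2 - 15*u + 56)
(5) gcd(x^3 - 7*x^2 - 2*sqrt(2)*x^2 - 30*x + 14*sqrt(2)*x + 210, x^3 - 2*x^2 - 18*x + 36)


(1) = m - 6
(2) = p + 7
(3) = gcd((r - 5)*(r + 2)^2, (r + 2)*(r + 3)) = r + 2
(4) = gcd((u - 7)*(u + 5), (u - 8)*(u - 7)) = u - 7
(5) = x + 3*sqrt(2)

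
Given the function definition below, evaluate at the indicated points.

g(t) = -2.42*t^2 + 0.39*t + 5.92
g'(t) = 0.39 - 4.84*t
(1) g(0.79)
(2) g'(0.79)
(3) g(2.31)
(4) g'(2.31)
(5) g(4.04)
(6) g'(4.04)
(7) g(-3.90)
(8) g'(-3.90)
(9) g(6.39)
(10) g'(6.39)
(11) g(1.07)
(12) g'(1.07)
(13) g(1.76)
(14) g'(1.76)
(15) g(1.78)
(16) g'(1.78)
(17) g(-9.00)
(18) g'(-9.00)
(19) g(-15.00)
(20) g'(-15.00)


(1) = 4.72
(2) = -3.43
(3) = -6.09
(4) = -10.79
(5) = -32.00
(6) = -19.16
(7) = -32.41
(8) = 19.27
(9) = -90.40
(10) = -30.54
(11) = 3.57
(12) = -4.79
(13) = -0.89
(14) = -8.13
(15) = -1.05
(16) = -8.23
(17) = -193.61
(18) = 43.95
(19) = -544.43
(20) = 72.99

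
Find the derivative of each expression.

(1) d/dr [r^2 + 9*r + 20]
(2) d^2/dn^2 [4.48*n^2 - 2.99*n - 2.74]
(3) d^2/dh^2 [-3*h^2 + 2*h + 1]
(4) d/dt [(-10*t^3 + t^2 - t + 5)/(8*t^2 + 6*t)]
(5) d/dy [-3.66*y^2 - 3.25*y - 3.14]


(1) = 2*r + 9
(2) = 8.96000000000000
(3) = -6
(4) = (-40*t^4 - 60*t^3 + 7*t^2 - 40*t - 15)/(2*t^2*(16*t^2 + 24*t + 9))
(5) = -7.32*y - 3.25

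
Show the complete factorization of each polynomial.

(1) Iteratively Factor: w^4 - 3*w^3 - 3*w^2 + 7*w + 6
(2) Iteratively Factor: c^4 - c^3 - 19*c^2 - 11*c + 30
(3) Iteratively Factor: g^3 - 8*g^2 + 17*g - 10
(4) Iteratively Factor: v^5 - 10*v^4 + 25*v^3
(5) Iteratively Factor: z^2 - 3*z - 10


(1) = (w - 2)*(w^3 - w^2 - 5*w - 3) = (w - 3)*(w - 2)*(w^2 + 2*w + 1) = (w - 3)*(w - 2)*(w + 1)*(w + 1)
(2) = (c - 5)*(c^3 + 4*c^2 + c - 6) = (c - 5)*(c - 1)*(c^2 + 5*c + 6) = (c - 5)*(c - 1)*(c + 3)*(c + 2)
(3) = (g - 2)*(g^2 - 6*g + 5) = (g - 2)*(g - 1)*(g - 5)
(4) = (v)*(v^4 - 10*v^3 + 25*v^2) = v^2*(v^3 - 10*v^2 + 25*v) = v^2*(v - 5)*(v^2 - 5*v) = v^3*(v - 5)*(v - 5)
(5) = (z + 2)*(z - 5)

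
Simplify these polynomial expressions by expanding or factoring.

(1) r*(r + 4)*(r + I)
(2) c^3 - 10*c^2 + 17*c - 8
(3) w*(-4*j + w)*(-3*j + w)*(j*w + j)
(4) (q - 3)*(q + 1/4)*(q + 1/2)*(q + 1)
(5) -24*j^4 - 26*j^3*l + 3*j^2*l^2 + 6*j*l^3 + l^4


(1) = r^3 + 4*r^2 + I*r^2 + 4*I*r
(2) = (c - 8)*(c - 1)^2
(3) = 12*j^3*w^2 + 12*j^3*w - 7*j^2*w^3 - 7*j^2*w^2 + j*w^4 + j*w^3
(4) = q^4 - 5*q^3/4 - 35*q^2/8 - 5*q/2 - 3/8
(5) = (-2*j + l)*(j + l)*(3*j + l)*(4*j + l)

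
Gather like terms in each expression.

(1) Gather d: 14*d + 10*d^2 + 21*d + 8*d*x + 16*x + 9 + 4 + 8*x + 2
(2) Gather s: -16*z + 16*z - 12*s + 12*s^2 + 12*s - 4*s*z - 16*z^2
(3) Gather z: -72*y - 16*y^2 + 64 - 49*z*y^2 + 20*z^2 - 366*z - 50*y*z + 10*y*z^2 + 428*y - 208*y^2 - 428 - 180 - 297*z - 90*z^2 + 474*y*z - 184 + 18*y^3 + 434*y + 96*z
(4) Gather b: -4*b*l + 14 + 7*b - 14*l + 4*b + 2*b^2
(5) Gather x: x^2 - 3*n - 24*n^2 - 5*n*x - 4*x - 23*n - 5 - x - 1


(1) = 10*d^2 + d*(8*x + 35) + 24*x + 15
(2) = 12*s^2 - 4*s*z - 16*z^2
(3) = 18*y^3 - 224*y^2 + 790*y + z^2*(10*y - 70) + z*(-49*y^2 + 424*y - 567) - 728
(4) = 2*b^2 + b*(11 - 4*l) - 14*l + 14
(5) = -24*n^2 - 26*n + x^2 + x*(-5*n - 5) - 6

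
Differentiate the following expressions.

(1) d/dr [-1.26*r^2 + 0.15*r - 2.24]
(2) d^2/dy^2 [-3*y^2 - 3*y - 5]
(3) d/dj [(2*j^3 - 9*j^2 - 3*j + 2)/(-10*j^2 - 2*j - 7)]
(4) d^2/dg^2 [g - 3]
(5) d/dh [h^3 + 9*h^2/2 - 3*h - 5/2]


(1) = 0.15 - 2.52*r
(2) = -6
(3) = (-20*j^4 - 8*j^3 - 54*j^2 + 166*j + 25)/(100*j^4 + 40*j^3 + 144*j^2 + 28*j + 49)
(4) = 0
(5) = 3*h^2 + 9*h - 3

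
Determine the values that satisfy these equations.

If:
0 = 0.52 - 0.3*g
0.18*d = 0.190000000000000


Then:
d = 1.06
g = 1.73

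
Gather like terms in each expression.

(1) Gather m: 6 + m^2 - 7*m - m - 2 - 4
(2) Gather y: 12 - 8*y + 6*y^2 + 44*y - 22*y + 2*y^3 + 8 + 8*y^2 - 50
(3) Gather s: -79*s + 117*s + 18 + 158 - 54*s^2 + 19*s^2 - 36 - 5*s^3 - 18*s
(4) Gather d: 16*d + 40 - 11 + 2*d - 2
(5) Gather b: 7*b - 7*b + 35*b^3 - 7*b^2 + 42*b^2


(1) = m^2 - 8*m
(2) = 2*y^3 + 14*y^2 + 14*y - 30
(3) = -5*s^3 - 35*s^2 + 20*s + 140
(4) = 18*d + 27
(5) = 35*b^3 + 35*b^2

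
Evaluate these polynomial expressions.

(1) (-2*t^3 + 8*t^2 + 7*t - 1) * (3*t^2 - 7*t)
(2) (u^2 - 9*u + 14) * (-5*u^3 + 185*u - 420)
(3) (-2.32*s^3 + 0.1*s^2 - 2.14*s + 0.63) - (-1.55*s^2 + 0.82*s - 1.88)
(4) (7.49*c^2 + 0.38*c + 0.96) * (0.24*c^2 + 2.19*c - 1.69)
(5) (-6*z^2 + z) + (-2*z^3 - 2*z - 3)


(1) = -6*t^5 + 38*t^4 - 35*t^3 - 52*t^2 + 7*t
(2) = -5*u^5 + 45*u^4 + 115*u^3 - 2085*u^2 + 6370*u - 5880
(3) = -2.32*s^3 + 1.65*s^2 - 2.96*s + 2.51
(4) = 1.7976*c^4 + 16.4943*c^3 - 11.5955*c^2 + 1.4602*c - 1.6224
(5) = -2*z^3 - 6*z^2 - z - 3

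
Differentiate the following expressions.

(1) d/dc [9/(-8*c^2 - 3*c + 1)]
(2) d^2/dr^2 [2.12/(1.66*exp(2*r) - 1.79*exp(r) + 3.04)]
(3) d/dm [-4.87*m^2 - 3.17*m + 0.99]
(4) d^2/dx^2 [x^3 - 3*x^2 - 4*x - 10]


(1) = 9*(16*c + 3)/(8*c^2 + 3*c - 1)^2
(2) = ((3.7948 - 14.0768*exp(r))*(1.66*exp(2*r) - 1.79*exp(r) + 3.04) + 2.12*(3.32*exp(r) - 1.79)*(6.64*exp(r) - 3.58)*exp(r))*exp(r)/(1.66*exp(2*r) - 1.79*exp(r) + 3.04)^3
(3) = -9.74*m - 3.17
(4) = 6*x - 6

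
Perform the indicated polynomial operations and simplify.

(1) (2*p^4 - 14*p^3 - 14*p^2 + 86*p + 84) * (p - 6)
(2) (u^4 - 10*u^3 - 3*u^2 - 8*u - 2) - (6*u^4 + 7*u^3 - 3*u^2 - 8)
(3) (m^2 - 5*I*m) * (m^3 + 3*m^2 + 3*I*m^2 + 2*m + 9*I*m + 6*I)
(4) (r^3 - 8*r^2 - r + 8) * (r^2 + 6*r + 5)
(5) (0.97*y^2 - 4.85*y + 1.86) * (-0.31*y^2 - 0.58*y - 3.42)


(1) = 2*p^5 - 26*p^4 + 70*p^3 + 170*p^2 - 432*p - 504
(2) = -5*u^4 - 17*u^3 - 8*u + 6
(3) = m^5 + 3*m^4 - 2*I*m^4 + 17*m^3 - 6*I*m^3 + 45*m^2 - 4*I*m^2 + 30*m
(4) = r^5 - 2*r^4 - 44*r^3 - 38*r^2 + 43*r + 40
(5) = -0.3007*y^4 + 0.9409*y^3 - 1.081*y^2 + 15.5082*y - 6.3612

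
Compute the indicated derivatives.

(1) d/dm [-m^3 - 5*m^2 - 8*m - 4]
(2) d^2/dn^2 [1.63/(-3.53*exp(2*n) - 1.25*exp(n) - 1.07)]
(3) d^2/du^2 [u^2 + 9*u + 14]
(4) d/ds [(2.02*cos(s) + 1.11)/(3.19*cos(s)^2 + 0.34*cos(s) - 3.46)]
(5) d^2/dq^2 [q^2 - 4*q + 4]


(1) = -3*m^2 - 10*m - 8
(2) = (-1.63*(7.06*exp(n) + 1.25)*(14.12*exp(n) + 2.5)*exp(n) + (23.0156*exp(n) + 2.0375)*(3.53*exp(2*n) + 1.25*exp(n) + 1.07))*exp(n)/(3.53*exp(2*n) + 1.25*exp(n) + 1.07)^3
(3) = 2
(4) = (6.4438*cos(s)^2 + 7.0818*cos(s) + 7.3666)*sin(s)/(10.1761*cos(s)^4 + 2.1692*cos(s)^3 - 21.9592*cos(s)^2 - 2.3528*cos(s) + 11.9716)
(5) = 2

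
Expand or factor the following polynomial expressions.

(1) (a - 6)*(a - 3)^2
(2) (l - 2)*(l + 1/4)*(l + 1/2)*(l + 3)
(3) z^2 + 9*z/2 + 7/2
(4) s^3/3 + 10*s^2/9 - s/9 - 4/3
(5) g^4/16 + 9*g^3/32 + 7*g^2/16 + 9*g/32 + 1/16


(1) = a^3 - 12*a^2 + 45*a - 54
(2) = l^4 + 7*l^3/4 - 41*l^2/8 - 35*l/8 - 3/4
(3) = (z + 1)*(z + 7/2)
(4) = (s/3 + 1)*(s - 1)*(s + 4/3)
(5) = (g/4 + 1/4)^2*(g + 1/2)*(g + 2)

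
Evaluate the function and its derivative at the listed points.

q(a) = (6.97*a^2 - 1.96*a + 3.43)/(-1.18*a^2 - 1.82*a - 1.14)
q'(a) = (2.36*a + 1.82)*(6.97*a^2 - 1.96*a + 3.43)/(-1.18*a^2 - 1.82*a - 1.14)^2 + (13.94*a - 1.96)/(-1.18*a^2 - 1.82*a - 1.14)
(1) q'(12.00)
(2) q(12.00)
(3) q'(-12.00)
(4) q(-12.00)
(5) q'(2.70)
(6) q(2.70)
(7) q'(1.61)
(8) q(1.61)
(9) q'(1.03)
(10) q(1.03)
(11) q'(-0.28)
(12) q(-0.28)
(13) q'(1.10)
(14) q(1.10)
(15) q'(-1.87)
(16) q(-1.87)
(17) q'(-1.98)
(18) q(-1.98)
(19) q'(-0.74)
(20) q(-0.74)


(1) = -0.06
(2) = -5.10
(3) = -0.09
(4) = -6.91
(5) = -0.57
(6) = -3.34
(7) = -0.85
(8) = -2.57
(9) = -0.85
(10) = -2.06
(11) = 18.15
(12) = -6.26
(13) = -0.87
(14) = -2.12
(15) = -8.47
(16) = -16.89
(17) = -7.46
(18) = -16.02
(19) = 31.26
(20) = -19.79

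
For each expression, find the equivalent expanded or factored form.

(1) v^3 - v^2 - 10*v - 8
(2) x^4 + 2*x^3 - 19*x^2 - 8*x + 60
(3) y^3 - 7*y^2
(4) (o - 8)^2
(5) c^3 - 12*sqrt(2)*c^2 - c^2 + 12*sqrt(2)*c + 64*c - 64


(1) = (v - 4)*(v + 1)*(v + 2)
(2) = (x - 3)*(x - 2)*(x + 2)*(x + 5)
(3) = y^2*(y - 7)
(4) = o^2 - 16*o + 64
(5) = (c - 1)*(c - 8*sqrt(2))*(c - 4*sqrt(2))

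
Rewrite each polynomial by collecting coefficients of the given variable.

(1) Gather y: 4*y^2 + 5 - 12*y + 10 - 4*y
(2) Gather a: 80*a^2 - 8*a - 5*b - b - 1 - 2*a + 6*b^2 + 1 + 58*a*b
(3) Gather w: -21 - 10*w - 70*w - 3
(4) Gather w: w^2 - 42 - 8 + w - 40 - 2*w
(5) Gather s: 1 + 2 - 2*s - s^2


(1) = 4*y^2 - 16*y + 15
(2) = 80*a^2 + a*(58*b - 10) + 6*b^2 - 6*b
(3) = -80*w - 24
(4) = w^2 - w - 90
(5) = -s^2 - 2*s + 3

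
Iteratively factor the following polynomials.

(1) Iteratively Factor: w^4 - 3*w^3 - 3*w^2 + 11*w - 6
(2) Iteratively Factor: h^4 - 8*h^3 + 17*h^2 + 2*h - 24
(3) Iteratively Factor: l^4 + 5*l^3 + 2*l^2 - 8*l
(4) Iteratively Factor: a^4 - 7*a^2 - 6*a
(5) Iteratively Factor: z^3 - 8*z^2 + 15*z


(1) = (w - 3)*(w^3 - 3*w + 2) = (w - 3)*(w - 1)*(w^2 + w - 2) = (w - 3)*(w - 1)^2*(w + 2)
(2) = (h - 3)*(h^3 - 5*h^2 + 2*h + 8) = (h - 4)*(h - 3)*(h^2 - h - 2) = (h - 4)*(h - 3)*(h - 2)*(h + 1)
(3) = (l + 4)*(l^3 + l^2 - 2*l) = (l - 1)*(l + 4)*(l^2 + 2*l) = (l - 1)*(l + 2)*(l + 4)*(l)
(4) = (a + 2)*(a^3 - 2*a^2 - 3*a) = (a - 3)*(a + 2)*(a^2 + a) = (a - 3)*(a + 1)*(a + 2)*(a)
(5) = (z - 3)*(z^2 - 5*z) = z*(z - 3)*(z - 5)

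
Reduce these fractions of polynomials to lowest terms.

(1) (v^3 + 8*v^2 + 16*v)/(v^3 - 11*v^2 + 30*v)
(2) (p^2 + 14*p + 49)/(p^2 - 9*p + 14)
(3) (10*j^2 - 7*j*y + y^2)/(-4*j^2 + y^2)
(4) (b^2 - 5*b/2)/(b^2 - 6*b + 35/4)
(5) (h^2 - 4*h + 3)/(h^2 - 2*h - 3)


(1) = (v^2 + 8*v + 16)/(v^2 - 11*v + 30)
(2) = (p^2 + 14*p + 49)/(p^2 - 9*p + 14)
(3) = (-5*j + y)/(2*j + y)
(4) = 2*b/(2*b - 7)
(5) = (h - 1)/(h + 1)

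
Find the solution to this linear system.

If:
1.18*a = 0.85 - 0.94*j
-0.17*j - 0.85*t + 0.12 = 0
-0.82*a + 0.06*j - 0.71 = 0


Then:
a = -0.73
j = 1.82
t = -0.22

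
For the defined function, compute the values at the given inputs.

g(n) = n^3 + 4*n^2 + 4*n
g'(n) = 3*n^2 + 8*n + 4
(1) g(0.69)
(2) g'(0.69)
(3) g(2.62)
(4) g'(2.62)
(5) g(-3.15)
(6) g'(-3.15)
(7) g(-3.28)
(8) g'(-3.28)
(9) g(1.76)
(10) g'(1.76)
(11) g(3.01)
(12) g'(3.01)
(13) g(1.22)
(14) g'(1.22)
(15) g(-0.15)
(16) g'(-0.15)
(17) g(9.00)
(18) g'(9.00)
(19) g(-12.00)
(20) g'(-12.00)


(1) = 4.99
(2) = 10.95
(3) = 55.92
(4) = 45.55
(5) = -4.17
(6) = 8.57
(7) = -5.37
(8) = 10.04
(9) = 24.88
(10) = 27.37
(11) = 75.55
(12) = 55.26
(13) = 12.65
(14) = 18.23
(15) = -0.51
(16) = 2.87
(17) = 1089.00
(18) = 319.00
(19) = -1200.00
(20) = 340.00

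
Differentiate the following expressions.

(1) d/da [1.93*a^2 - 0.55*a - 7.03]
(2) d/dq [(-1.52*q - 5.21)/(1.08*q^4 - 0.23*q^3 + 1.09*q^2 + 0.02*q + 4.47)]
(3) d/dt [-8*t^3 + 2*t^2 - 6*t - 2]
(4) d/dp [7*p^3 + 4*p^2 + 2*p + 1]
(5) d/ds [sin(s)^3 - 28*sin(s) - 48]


(1) = 3.86*a - 0.55
(2) = (4.9248*q^4 + 21.808*q^3 - 1.9381*q^2 + 11.3578*q - 6.6902)/(1.1664*q^8 - 0.4968*q^7 + 2.4073*q^6 - 0.4582*q^5 + 10.8341*q^4 - 2.0126*q^3 + 9.745*q^2 + 0.1788*q + 19.9809)
(3) = -24*t^2 + 4*t - 6
(4) = 21*p^2 + 8*p + 2
(5) = (3*sin(s)^2 - 28)*cos(s)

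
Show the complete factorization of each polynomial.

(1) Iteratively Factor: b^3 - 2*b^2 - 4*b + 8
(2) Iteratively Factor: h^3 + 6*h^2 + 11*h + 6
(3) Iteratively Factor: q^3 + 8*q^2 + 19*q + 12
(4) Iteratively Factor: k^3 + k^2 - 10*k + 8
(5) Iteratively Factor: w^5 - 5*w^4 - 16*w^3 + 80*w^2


(1) = (b - 2)*(b^2 - 4) = (b - 2)^2*(b + 2)
(2) = (h + 3)*(h^2 + 3*h + 2) = (h + 1)*(h + 3)*(h + 2)
(3) = (q + 3)*(q^2 + 5*q + 4) = (q + 3)*(q + 4)*(q + 1)
(4) = (k + 4)*(k^2 - 3*k + 2) = (k - 2)*(k + 4)*(k - 1)
(5) = (w - 5)*(w^4 - 16*w^2) = (w - 5)*(w - 4)*(w^3 + 4*w^2) = w*(w - 5)*(w - 4)*(w^2 + 4*w) = w^2*(w - 5)*(w - 4)*(w + 4)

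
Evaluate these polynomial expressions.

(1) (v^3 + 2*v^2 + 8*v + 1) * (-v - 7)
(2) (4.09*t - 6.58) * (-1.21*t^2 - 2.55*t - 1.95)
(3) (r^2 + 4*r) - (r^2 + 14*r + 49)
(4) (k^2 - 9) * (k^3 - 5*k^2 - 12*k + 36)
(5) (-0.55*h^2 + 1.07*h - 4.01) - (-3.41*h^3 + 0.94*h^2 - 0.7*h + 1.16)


(1) = -v^4 - 9*v^3 - 22*v^2 - 57*v - 7
(2) = -4.9489*t^3 - 2.4677*t^2 + 8.8035*t + 12.831
(3) = -10*r - 49
(4) = k^5 - 5*k^4 - 21*k^3 + 81*k^2 + 108*k - 324
(5) = 3.41*h^3 - 1.49*h^2 + 1.77*h - 5.17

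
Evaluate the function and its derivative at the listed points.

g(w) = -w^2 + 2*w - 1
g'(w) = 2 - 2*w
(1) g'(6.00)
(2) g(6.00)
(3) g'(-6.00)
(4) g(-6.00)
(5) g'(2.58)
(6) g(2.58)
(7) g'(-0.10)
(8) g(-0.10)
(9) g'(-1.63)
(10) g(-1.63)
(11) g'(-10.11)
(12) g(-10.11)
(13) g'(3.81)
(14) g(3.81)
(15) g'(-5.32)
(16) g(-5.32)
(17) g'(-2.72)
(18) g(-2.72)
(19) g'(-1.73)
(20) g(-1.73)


(1) = -10.00
(2) = -25.00
(3) = 14.00
(4) = -49.00
(5) = -3.16
(6) = -2.50
(7) = 2.20
(8) = -1.21
(9) = 5.26
(10) = -6.92
(11) = 22.22
(12) = -123.43
(13) = -5.62
(14) = -7.90
(15) = 12.64
(16) = -39.94
(17) = 7.44
(18) = -13.84
(19) = 5.46
(20) = -7.45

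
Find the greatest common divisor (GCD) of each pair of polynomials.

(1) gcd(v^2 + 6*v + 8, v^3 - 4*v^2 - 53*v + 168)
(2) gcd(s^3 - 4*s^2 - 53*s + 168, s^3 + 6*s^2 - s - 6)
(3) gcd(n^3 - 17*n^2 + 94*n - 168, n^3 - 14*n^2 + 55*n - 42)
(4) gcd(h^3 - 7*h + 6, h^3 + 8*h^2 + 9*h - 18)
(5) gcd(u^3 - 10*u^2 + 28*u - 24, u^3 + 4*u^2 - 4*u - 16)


(1) = 1
(2) = 1
(3) = n^2 - 13*n + 42
(4) = gcd((h - 2)*(h - 1)*(h + 3), (h - 1)*(h + 3)*(h + 6)) = h^2 + 2*h - 3
(5) = gcd((u - 6)*(u - 2)^2, (u - 2)*(u + 2)*(u + 4)) = u - 2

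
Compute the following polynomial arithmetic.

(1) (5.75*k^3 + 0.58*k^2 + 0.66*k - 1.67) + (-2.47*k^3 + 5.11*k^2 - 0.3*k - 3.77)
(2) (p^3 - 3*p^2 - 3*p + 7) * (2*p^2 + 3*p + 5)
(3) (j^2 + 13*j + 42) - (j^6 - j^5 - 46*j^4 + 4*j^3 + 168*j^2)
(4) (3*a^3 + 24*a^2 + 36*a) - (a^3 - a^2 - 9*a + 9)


(1) = 3.28*k^3 + 5.69*k^2 + 0.36*k - 5.44
(2) = 2*p^5 - 3*p^4 - 10*p^3 - 10*p^2 + 6*p + 35
(3) = -j^6 + j^5 + 46*j^4 - 4*j^3 - 167*j^2 + 13*j + 42
(4) = 2*a^3 + 25*a^2 + 45*a - 9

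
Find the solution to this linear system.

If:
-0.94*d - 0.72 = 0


Then:
d = -0.77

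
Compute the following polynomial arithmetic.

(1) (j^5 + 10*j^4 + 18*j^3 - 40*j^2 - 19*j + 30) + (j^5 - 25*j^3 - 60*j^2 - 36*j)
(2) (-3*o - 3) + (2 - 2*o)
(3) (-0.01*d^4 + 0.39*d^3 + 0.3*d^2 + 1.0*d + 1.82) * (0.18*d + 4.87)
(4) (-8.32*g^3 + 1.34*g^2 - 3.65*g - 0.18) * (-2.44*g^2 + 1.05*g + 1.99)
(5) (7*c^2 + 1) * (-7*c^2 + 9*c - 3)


(1) = 2*j^5 + 10*j^4 - 7*j^3 - 100*j^2 - 55*j + 30
(2) = -5*o - 1
(3) = -0.0018*d^5 + 0.0215*d^4 + 1.9533*d^3 + 1.641*d^2 + 5.1976*d + 8.8634
(4) = 20.3008*g^5 - 12.0056*g^4 - 6.2438*g^3 - 0.7267*g^2 - 7.4525*g - 0.3582
(5) = -49*c^4 + 63*c^3 - 28*c^2 + 9*c - 3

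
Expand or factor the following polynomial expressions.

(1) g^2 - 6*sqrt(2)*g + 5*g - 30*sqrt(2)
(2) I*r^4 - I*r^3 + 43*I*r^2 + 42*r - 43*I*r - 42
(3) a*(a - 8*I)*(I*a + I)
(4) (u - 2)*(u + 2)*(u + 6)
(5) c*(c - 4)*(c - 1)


(1) = (g + 5)*(g - 6*sqrt(2))
(2) = (r - 6*I)*(r - I)*(r + 7*I)*(I*r - I)
(3) = I*a^3 + 8*a^2 + I*a^2 + 8*a
(4) = u^3 + 6*u^2 - 4*u - 24
(5) = c^3 - 5*c^2 + 4*c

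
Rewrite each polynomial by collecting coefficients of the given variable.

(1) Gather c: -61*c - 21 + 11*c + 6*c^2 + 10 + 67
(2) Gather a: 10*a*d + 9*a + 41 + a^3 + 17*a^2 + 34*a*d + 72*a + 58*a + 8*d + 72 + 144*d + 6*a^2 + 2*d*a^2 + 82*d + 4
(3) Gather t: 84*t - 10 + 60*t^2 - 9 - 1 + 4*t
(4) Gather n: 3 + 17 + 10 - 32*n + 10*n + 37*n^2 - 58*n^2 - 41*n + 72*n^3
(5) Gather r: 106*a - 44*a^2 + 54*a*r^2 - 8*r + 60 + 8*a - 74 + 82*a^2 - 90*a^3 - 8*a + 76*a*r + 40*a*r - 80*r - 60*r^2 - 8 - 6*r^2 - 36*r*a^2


(1) = 6*c^2 - 50*c + 56
(2) = a^3 + a^2*(2*d + 23) + a*(44*d + 139) + 234*d + 117
(3) = 60*t^2 + 88*t - 20
(4) = 72*n^3 - 21*n^2 - 63*n + 30
(5) = -90*a^3 + 38*a^2 + 106*a + r^2*(54*a - 66) + r*(-36*a^2 + 116*a - 88) - 22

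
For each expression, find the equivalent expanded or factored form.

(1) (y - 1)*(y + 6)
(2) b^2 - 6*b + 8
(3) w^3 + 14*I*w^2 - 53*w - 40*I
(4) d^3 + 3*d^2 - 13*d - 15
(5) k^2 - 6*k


(1) = y^2 + 5*y - 6
(2) = (b - 4)*(b - 2)
(3) = (w + I)*(w + 5*I)*(w + 8*I)
(4) = (d - 3)*(d + 1)*(d + 5)
(5) = k*(k - 6)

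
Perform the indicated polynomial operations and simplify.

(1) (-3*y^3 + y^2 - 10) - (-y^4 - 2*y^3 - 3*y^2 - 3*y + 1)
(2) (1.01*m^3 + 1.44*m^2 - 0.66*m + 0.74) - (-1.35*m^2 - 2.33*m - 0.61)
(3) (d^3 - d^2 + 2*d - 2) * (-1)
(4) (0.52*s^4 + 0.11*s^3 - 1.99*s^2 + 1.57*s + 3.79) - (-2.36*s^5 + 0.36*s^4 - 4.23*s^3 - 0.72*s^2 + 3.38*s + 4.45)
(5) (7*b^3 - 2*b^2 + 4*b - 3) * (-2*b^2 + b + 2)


(1) = y^4 - y^3 + 4*y^2 + 3*y - 11
(2) = 1.01*m^3 + 2.79*m^2 + 1.67*m + 1.35
(3) = -d^3 + d^2 - 2*d + 2
(4) = 2.36*s^5 + 0.16*s^4 + 4.34*s^3 - 1.27*s^2 - 1.81*s - 0.66
(5) = -14*b^5 + 11*b^4 + 4*b^3 + 6*b^2 + 5*b - 6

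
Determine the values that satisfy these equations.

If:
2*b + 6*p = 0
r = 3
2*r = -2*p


Then:
b = 9
p = -3
r = 3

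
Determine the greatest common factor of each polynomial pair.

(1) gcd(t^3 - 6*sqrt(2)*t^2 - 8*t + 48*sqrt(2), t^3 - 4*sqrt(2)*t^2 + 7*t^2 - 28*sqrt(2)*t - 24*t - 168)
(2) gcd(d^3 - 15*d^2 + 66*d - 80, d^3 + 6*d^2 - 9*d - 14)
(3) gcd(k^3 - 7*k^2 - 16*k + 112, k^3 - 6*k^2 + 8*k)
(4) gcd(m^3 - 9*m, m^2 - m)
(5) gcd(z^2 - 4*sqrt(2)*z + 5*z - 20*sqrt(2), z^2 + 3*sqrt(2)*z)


(1) = t^2 - 4*sqrt(2)*t - 24
(2) = gcd((d - 8)*(d - 5)*(d - 2), (d - 2)*(d + 1)*(d + 7)) = d - 2
(3) = gcd((k - 7)*(k - 4)*(k + 4), k*(k - 4)*(k - 2)) = k - 4
(4) = gcd(m*(m - 3)*(m + 3), m*(m - 1)) = m
(5) = 1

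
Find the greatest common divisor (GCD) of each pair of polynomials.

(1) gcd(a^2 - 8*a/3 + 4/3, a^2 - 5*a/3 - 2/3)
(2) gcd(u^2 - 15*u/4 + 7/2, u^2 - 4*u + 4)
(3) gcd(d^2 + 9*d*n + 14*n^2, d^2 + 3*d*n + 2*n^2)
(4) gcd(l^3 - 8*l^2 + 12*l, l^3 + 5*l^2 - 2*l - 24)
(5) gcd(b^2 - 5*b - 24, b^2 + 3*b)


(1) = a - 2
(2) = u - 2
(3) = d + 2*n
(4) = l - 2
(5) = gcd((b - 8)*(b + 3), b*(b + 3)) = b + 3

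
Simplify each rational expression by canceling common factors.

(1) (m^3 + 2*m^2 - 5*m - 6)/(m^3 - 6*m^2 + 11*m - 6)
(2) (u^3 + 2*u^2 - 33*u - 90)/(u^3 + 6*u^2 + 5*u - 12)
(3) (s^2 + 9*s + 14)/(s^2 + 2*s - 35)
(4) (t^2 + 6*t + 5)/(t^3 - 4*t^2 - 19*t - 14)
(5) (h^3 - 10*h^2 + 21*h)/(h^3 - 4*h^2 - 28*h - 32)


(1) = (m^2 + 4*m + 3)/(m^2 - 4*m + 3)
(2) = (u^2 - u - 30)/(u^2 + 3*u - 4)
(3) = (s + 2)/(s - 5)
(4) = (t + 5)/(t^2 - 5*t - 14)
(5) = (h^3 - 10*h^2 + 21*h)/(h^3 - 4*h^2 - 28*h - 32)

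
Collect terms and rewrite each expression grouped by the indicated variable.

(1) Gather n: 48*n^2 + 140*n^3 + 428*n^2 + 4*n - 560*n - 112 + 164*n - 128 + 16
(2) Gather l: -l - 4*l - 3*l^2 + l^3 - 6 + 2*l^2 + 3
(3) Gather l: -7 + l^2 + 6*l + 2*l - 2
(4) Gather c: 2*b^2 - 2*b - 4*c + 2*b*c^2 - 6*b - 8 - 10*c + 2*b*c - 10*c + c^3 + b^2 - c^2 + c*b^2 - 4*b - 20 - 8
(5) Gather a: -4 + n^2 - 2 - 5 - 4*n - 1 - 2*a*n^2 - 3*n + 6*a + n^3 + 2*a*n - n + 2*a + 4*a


(1) = 140*n^3 + 476*n^2 - 392*n - 224
(2) = l^3 - l^2 - 5*l - 3
(3) = l^2 + 8*l - 9
(4) = 3*b^2 - 12*b + c^3 + c^2*(2*b - 1) + c*(b^2 + 2*b - 24) - 36
(5) = a*(-2*n^2 + 2*n + 12) + n^3 + n^2 - 8*n - 12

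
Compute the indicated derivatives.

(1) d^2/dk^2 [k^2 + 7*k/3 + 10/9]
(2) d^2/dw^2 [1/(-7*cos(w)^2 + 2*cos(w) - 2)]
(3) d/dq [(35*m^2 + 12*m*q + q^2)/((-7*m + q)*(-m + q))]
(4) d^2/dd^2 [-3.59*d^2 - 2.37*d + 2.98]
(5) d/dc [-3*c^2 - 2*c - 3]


(1) = 2
(2) = (-392*sin(w)^4 + 92*sin(w)^2 - 113*cos(w) + 21*cos(3*w) + 260)/(2*(7*sin(w)^2 + 2*cos(w) - 9)^3)
(3) = 4*m*(91*m^2 - 14*m*q - 5*q^2)/(49*m^4 - 112*m^3*q + 78*m^2*q^2 - 16*m*q^3 + q^4)
(4) = -7.18000000000000
(5) = -6*c - 2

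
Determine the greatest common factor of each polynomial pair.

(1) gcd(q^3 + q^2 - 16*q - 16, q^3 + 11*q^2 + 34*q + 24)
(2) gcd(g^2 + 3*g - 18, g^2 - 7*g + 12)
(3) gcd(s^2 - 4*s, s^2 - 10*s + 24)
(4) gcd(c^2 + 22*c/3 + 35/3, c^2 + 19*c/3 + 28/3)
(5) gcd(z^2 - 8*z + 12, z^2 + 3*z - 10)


(1) = q^2 + 5*q + 4
(2) = g - 3
(3) = s - 4
(4) = c + 7/3
(5) = z - 2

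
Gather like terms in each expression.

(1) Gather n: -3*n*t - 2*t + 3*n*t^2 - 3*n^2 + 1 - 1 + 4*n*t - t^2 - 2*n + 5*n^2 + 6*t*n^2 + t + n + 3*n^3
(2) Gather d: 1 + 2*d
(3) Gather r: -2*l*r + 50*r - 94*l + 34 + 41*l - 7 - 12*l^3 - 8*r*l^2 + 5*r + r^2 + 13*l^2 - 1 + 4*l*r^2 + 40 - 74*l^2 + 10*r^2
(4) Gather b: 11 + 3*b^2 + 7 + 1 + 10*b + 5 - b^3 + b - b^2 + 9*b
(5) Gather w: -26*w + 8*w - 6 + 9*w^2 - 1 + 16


(1) = 3*n^3 + n^2*(6*t + 2) + n*(3*t^2 + t - 1) - t^2 - t
(2) = 2*d + 1
(3) = -12*l^3 - 61*l^2 - 53*l + r^2*(4*l + 11) + r*(-8*l^2 - 2*l + 55) + 66
(4) = -b^3 + 2*b^2 + 20*b + 24
(5) = 9*w^2 - 18*w + 9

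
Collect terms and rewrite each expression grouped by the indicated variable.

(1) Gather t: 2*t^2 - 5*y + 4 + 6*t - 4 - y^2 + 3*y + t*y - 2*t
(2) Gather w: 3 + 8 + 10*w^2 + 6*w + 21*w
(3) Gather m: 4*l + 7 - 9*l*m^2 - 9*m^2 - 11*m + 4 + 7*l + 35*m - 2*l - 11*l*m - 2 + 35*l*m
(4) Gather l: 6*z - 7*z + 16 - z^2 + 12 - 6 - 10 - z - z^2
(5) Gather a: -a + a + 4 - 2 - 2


(1) = 2*t^2 + t*(y + 4) - y^2 - 2*y
(2) = 10*w^2 + 27*w + 11
(3) = 9*l + m^2*(-9*l - 9) + m*(24*l + 24) + 9
(4) = -2*z^2 - 2*z + 12
(5) = 0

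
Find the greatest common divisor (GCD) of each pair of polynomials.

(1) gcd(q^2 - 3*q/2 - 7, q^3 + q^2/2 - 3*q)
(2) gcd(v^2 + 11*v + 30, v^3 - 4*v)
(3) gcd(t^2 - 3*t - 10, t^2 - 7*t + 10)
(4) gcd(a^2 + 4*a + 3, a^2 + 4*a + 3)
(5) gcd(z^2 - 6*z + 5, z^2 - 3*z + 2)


(1) = gcd((q - 7/2)*(q + 2), q*(q - 3/2)*(q + 2)) = q + 2
(2) = 1
(3) = gcd((t - 5)*(t + 2), (t - 5)*(t - 2)) = t - 5
(4) = a^2 + 4*a + 3
(5) = gcd((z - 5)*(z - 1), (z - 2)*(z - 1)) = z - 1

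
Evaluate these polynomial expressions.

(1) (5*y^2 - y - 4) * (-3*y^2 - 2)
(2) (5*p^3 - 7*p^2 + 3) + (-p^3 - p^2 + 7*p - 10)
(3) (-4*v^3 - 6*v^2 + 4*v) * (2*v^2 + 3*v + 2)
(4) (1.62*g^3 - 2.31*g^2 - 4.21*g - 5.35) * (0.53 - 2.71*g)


(1) = -15*y^4 + 3*y^3 + 2*y^2 + 2*y + 8
(2) = 4*p^3 - 8*p^2 + 7*p - 7
(3) = -8*v^5 - 24*v^4 - 18*v^3 + 8*v
(4) = -4.3902*g^4 + 7.1187*g^3 + 10.1848*g^2 + 12.2672*g - 2.8355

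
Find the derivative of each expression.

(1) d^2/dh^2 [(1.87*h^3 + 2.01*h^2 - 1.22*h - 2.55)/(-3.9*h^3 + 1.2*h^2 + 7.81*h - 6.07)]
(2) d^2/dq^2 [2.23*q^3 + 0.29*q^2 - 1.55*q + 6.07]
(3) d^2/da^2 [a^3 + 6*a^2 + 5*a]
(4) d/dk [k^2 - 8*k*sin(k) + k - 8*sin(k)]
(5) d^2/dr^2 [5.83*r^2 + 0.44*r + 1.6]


(1) = (-78.6474*h^6 - 230.41278*h^5 + 595.05498*h^4 + 335.355646*h^3 - 346.505286*h^2 - 578.886198*h + 315.78436)/(59.319*h^9 - 54.756*h^8 - 339.5223*h^7 + 494.5509*h^6 + 509.46957*h^5 - 1302.68034*h^4 + 296.034029*h^3 + 978.097341*h^2 - 863.276007*h + 223.648543)
(2) = 13.38*q + 0.58
(3) = 6*a + 12
(4) = -8*k*cos(k) + 2*k - 8*sqrt(2)*sin(k + pi/4) + 1
(5) = 11.6600000000000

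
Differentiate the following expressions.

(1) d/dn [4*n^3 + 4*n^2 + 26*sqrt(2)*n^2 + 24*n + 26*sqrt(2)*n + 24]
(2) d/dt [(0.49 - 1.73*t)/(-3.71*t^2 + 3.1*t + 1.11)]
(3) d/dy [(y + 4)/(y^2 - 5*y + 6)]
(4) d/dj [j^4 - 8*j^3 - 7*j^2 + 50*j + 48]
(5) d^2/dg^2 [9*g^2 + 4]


(1) = 12*n^2 + 8*n + 52*sqrt(2)*n + 24 + 26*sqrt(2)
(2) = (-6.4183*t^2 + 3.6358*t - 3.4393)/(13.7641*t^4 - 23.002*t^3 + 1.3738*t^2 + 6.882*t + 1.2321)
(3) = (y^2 - 5*y - (y + 4)*(2*y - 5) + 6)/(y^2 - 5*y + 6)^2
(4) = 4*j^3 - 24*j^2 - 14*j + 50
(5) = 18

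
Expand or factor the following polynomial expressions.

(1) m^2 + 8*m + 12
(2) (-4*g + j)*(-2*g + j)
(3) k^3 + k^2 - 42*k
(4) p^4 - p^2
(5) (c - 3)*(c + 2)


(1) = (m + 2)*(m + 6)
(2) = 8*g^2 - 6*g*j + j^2
(3) = k*(k - 6)*(k + 7)
(4) = p^2*(p - 1)*(p + 1)
(5) = c^2 - c - 6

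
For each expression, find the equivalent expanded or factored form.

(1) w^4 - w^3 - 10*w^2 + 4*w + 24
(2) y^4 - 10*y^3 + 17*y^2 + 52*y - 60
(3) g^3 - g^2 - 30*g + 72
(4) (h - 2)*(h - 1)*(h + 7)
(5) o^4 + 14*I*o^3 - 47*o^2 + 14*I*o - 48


(1) = (w - 3)*(w - 2)*(w + 2)^2
(2) = (y - 6)*(y - 5)*(y - 1)*(y + 2)
(3) = (g - 4)*(g - 3)*(g + 6)
(4) = h^3 + 4*h^2 - 19*h + 14
(5) = (o - I)*(o + I)*(o + 6*I)*(o + 8*I)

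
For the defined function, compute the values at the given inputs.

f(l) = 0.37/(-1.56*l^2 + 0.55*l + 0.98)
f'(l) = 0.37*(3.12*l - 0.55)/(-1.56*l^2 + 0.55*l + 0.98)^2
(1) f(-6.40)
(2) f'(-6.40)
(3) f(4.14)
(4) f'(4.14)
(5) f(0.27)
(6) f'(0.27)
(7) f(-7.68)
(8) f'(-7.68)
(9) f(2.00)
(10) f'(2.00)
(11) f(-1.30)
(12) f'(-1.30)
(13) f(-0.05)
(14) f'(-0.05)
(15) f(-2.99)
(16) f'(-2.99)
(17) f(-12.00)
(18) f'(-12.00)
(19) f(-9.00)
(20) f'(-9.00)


(1) = -0.01
(2) = -0.00
(3) = -0.02
(4) = 0.01
(5) = 0.36
(6) = 0.11
(7) = -0.00
(8) = -0.00
(9) = -0.09
(10) = 0.12
(11) = -0.16
(12) = -0.30
(13) = 0.39
(14) = -0.29
(15) = -0.03
(16) = -0.02
(17) = -0.00
(18) = -0.00
(19) = -0.00
(20) = -0.00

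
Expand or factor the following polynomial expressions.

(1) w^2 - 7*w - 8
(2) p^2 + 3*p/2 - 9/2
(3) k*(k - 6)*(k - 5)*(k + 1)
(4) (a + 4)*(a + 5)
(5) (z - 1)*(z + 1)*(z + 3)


(1) = (w - 8)*(w + 1)
(2) = (p - 3/2)*(p + 3)
(3) = k^4 - 10*k^3 + 19*k^2 + 30*k
(4) = a^2 + 9*a + 20
(5) = z^3 + 3*z^2 - z - 3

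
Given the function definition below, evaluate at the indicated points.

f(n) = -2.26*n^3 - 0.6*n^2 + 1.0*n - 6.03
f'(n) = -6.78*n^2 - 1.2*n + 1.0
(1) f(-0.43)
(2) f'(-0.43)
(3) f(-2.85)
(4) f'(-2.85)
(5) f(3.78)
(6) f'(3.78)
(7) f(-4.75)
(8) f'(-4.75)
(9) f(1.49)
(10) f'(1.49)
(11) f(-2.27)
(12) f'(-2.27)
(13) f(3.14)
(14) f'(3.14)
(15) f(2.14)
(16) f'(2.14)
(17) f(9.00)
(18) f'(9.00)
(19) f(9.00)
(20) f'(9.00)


(1) = -6.39
(2) = 0.26
(3) = 38.56
(4) = -50.65
(5) = -132.89
(6) = -100.41
(7) = 217.89
(8) = -146.27
(9) = -13.35
(10) = -15.84
(11) = 15.04
(12) = -31.21
(13) = -78.77
(14) = -69.62
(15) = -28.79
(16) = -32.62
(17) = -1693.17
(18) = -558.98
(19) = -1693.17
(20) = -558.98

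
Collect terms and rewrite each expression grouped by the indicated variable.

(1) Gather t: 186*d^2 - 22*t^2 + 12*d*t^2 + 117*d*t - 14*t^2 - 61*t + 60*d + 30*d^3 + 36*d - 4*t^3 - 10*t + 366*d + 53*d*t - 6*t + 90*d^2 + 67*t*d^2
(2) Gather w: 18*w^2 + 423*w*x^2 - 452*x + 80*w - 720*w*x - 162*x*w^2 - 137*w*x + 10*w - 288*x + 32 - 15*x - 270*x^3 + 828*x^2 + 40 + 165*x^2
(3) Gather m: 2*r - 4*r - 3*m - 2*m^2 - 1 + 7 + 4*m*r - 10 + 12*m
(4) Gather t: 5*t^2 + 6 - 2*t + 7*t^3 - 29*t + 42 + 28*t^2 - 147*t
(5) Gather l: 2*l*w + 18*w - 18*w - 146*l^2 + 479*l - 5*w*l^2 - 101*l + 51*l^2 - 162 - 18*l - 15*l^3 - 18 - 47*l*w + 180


(1) = 30*d^3 + 276*d^2 + 462*d - 4*t^3 + t^2*(12*d - 36) + t*(67*d^2 + 170*d - 77)
(2) = w^2*(18 - 162*x) + w*(423*x^2 - 857*x + 90) - 270*x^3 + 993*x^2 - 755*x + 72
(3) = -2*m^2 + m*(4*r + 9) - 2*r - 4
(4) = 7*t^3 + 33*t^2 - 178*t + 48
(5) = -15*l^3 + l^2*(-5*w - 95) + l*(360 - 45*w)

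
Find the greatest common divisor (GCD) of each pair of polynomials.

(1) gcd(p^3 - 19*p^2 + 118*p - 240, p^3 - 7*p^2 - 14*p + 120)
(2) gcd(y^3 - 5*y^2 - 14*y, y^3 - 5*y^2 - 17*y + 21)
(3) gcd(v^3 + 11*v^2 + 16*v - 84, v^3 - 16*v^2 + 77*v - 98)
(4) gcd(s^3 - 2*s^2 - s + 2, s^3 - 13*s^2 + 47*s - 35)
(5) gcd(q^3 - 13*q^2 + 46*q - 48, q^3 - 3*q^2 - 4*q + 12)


(1) = gcd((p - 8)*(p - 6)*(p - 5), (p - 6)*(p - 5)*(p + 4)) = p^2 - 11*p + 30
(2) = y - 7
(3) = v - 2
(4) = s - 1
(5) = gcd((q - 8)*(q - 3)*(q - 2), (q - 3)*(q - 2)*(q + 2)) = q^2 - 5*q + 6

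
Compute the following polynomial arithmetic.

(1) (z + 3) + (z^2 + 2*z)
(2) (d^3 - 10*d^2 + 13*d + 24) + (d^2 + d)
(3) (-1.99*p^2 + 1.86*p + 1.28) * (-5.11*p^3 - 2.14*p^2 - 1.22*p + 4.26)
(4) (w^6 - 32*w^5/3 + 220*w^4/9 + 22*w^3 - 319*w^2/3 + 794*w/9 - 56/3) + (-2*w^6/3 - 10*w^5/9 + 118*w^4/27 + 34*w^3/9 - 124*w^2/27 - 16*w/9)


(1) = z^2 + 3*z + 3
(2) = d^3 - 9*d^2 + 14*d + 24
(3) = 10.1689*p^5 - 5.246*p^4 - 8.0934*p^3 - 13.4858*p^2 + 6.362*p + 5.4528
(4) = w^6/3 - 106*w^5/9 + 778*w^4/27 + 232*w^3/9 - 2995*w^2/27 + 778*w/9 - 56/3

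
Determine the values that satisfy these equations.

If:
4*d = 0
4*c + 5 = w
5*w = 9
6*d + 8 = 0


Then:
No Solution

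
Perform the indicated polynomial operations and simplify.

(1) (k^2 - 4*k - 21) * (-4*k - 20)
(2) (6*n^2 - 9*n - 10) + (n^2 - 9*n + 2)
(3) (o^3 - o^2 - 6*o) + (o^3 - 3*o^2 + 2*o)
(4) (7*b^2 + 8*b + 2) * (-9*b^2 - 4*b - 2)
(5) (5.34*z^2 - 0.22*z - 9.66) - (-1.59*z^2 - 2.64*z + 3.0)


(1) = -4*k^3 - 4*k^2 + 164*k + 420
(2) = 7*n^2 - 18*n - 8
(3) = 2*o^3 - 4*o^2 - 4*o
(4) = -63*b^4 - 100*b^3 - 64*b^2 - 24*b - 4
(5) = 6.93*z^2 + 2.42*z - 12.66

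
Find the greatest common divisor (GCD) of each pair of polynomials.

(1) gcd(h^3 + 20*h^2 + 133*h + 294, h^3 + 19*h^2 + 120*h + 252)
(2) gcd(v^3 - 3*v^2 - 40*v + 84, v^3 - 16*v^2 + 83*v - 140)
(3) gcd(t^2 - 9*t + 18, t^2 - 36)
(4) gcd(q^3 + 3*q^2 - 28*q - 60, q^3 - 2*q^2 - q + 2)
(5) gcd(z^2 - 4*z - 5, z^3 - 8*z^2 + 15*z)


(1) = h^2 + 13*h + 42
(2) = gcd((v - 7)*(v - 2)*(v + 6), (v - 7)*(v - 5)*(v - 4)) = v - 7
(3) = gcd((t - 6)*(t - 3), (t - 6)*(t + 6)) = t - 6
(4) = gcd((q - 5)*(q + 2)*(q + 6), (q - 2)*(q - 1)*(q + 1)) = 1
(5) = gcd((z - 5)*(z + 1), z*(z - 5)*(z - 3)) = z - 5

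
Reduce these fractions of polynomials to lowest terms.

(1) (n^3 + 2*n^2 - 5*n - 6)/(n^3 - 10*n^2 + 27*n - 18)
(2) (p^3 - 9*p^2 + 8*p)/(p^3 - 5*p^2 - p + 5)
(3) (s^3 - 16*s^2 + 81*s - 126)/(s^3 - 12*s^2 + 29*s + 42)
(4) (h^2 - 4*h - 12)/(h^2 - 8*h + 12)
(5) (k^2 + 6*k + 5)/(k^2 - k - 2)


(1) = (n^3 + 2*n^2 - 5*n - 6)/(n^3 - 10*n^2 + 27*n - 18)
(2) = (p^2 - 8*p)/(p^2 - 4*p - 5)
(3) = (s - 3)/(s + 1)
(4) = (h + 2)/(h - 2)
(5) = (k + 5)/(k - 2)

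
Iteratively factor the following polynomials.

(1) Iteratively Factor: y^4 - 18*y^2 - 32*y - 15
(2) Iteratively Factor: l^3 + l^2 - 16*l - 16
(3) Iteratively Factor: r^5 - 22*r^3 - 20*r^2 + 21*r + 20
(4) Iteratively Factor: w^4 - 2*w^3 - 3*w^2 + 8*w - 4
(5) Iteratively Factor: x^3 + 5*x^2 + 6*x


(1) = (y + 1)*(y^3 - y^2 - 17*y - 15) = (y + 1)^2*(y^2 - 2*y - 15) = (y - 5)*(y + 1)^2*(y + 3)
(2) = (l - 4)*(l^2 + 5*l + 4) = (l - 4)*(l + 1)*(l + 4)
(3) = (r + 1)*(r^4 - r^3 - 21*r^2 + r + 20) = (r + 1)*(r + 4)*(r^3 - 5*r^2 - r + 5) = (r + 1)^2*(r + 4)*(r^2 - 6*r + 5) = (r - 1)*(r + 1)^2*(r + 4)*(r - 5)
(4) = (w - 2)*(w^3 - 3*w + 2) = (w - 2)*(w - 1)*(w^2 + w - 2) = (w - 2)*(w - 1)^2*(w + 2)
(5) = (x)*(x^2 + 5*x + 6) = x*(x + 3)*(x + 2)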